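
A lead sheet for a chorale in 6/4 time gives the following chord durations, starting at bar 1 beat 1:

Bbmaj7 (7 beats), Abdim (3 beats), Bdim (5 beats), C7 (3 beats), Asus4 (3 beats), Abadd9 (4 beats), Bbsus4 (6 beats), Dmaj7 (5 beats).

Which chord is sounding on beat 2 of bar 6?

Dmaj7

Beat 2 of bar 6 is beat (6−1)×6 + 2 = 32 overall.
Running totals: Bbmaj7 ends at 7, Abdim ends at 10, Bdim ends at 15, C7 ends at 18, Asus4 ends at 21, Abadd9 ends at 25, Bbsus4 ends at 31, Dmaj7 ends at 36.
Beat 32 falls within Dmaj7.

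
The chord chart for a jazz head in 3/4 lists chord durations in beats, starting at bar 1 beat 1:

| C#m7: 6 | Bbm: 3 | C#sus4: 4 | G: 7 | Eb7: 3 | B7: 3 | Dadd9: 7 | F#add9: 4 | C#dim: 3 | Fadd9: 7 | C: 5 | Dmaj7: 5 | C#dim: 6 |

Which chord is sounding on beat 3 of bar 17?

Beat 3 of bar 17 is beat (17−1)×3 + 3 = 51 overall.
Running totals: C#m7 ends at 6, Bbm ends at 9, C#sus4 ends at 13, G ends at 20, Eb7 ends at 23, B7 ends at 26, Dadd9 ends at 33, F#add9 ends at 37, C#dim ends at 40, Fadd9 ends at 47, C ends at 52.
Beat 51 falls within C.

C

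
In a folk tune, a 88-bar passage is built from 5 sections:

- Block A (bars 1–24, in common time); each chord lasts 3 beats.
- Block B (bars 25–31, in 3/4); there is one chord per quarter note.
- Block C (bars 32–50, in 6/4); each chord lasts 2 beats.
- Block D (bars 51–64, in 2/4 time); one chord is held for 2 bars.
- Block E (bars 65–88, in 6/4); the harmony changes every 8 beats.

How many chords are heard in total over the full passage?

135 chords

A has 96 beats and chords last 3 each, so 32 chords.
B has 21 beats and chords last 1 each, so 21 chords.
C has 114 beats and chords last 2 each, so 57 chords.
D has 28 beats and chords last 4 each, so 7 chords.
E has 144 beats and chords last 8 each, so 18 chords.
Total: 32 + 21 + 57 + 7 + 18 = 135.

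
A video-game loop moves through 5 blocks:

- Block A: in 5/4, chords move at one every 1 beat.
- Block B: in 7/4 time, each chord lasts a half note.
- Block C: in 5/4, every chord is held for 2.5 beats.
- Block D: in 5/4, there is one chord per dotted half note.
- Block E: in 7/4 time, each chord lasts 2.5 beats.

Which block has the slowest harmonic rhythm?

A: each chord is 1 beat in 5/4, so 5 per bar.
B: each chord is 2 beats in 7/4, so 3.5 per bar.
C: each chord is 2.5 beats in 5/4, so 2 per bar.
D: each chord is 3 beats in 5/4, so 5/3 per bar.
E: each chord is 2.5 beats in 7/4, so 2.8 per bar.
Slowest is D at 5/3 chords/bar.

Block D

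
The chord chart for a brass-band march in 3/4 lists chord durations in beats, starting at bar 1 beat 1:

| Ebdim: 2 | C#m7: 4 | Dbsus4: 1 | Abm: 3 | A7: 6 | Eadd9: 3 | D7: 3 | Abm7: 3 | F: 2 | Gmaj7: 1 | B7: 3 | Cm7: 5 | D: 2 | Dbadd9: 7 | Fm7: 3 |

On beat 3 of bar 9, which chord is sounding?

Beat 3 of bar 9 is beat (9−1)×3 + 3 = 27 overall.
Running totals: Ebdim ends at 2, C#m7 ends at 6, Dbsus4 ends at 7, Abm ends at 10, A7 ends at 16, Eadd9 ends at 19, D7 ends at 22, Abm7 ends at 25, F ends at 27.
Beat 27 falls within F.

F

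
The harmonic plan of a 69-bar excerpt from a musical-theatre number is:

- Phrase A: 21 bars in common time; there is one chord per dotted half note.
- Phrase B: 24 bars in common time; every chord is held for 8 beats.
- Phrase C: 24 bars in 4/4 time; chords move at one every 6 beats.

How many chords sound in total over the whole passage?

56 chords

A has 84 beats and chords last 3 each, so 28 chords.
B has 96 beats and chords last 8 each, so 12 chords.
C has 96 beats and chords last 6 each, so 16 chords.
Total: 28 + 12 + 16 = 56.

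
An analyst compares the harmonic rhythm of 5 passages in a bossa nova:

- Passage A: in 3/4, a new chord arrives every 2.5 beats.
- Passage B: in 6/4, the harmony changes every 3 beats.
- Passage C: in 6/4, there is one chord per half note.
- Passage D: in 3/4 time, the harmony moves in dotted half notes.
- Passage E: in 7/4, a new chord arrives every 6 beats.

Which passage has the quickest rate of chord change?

A: 3/2.5 = 1.2 chords/bar.
B: 6/3 = 2 chords/bar.
C: 6/2 = 3 chords/bar.
D: 3/3 = 1 chord/bar.
E: 7/6 = 7/6 chords/bar.
Fastest is C at 3 chords/bar.

Passage C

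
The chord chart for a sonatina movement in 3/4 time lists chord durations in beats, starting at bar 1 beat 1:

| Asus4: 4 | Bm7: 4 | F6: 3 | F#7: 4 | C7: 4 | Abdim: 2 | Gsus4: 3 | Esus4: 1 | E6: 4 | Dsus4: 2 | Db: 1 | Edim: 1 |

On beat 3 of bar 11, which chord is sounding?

Edim

Beat 3 of bar 11 is beat (11−1)×3 + 3 = 33 overall.
Running totals: Asus4 ends at 4, Bm7 ends at 8, F6 ends at 11, F#7 ends at 15, C7 ends at 19, Abdim ends at 21, Gsus4 ends at 24, Esus4 ends at 25, E6 ends at 29, Dsus4 ends at 31, Db ends at 32, Edim ends at 33.
Beat 33 falls within Edim.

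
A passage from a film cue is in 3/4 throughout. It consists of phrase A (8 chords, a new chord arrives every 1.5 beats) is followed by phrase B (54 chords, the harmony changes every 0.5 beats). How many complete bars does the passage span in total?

13 bars

A: 8 × 1.5 = 12 beats = 4 bars.
B: 54 × 0.5 = 27 beats = 9 bars.
Total: 4 + 9 = 13 bars.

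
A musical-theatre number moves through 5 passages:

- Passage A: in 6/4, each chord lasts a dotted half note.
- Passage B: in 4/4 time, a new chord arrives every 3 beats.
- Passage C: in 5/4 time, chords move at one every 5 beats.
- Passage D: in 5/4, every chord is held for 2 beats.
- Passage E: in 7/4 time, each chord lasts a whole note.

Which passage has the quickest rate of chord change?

A: 6 beats/bar ÷ 3 beats/chord = 2 chords/bar.
B: 4 beats/bar ÷ 3 beats/chord = 4/3 chords/bar.
C: 5 beats/bar ÷ 5 beats/chord = 1 chord/bar.
D: 5 beats/bar ÷ 2 beats/chord = 2.5 chords/bar.
E: 7 beats/bar ÷ 4 beats/chord = 1.75 chords/bar.
Fastest is D at 2.5 chords/bar.

Passage D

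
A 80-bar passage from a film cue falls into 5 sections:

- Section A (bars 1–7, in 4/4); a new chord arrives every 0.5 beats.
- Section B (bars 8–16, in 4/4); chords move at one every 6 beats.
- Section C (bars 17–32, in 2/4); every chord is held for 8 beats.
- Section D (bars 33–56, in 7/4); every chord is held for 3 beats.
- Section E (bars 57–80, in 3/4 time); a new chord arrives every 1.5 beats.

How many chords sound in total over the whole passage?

A has 28 beats and chords last 0.5 each, so 56 chords.
B has 36 beats and chords last 6 each, so 6 chords.
C has 32 beats and chords last 8 each, so 4 chords.
D has 168 beats and chords last 3 each, so 56 chords.
E has 72 beats and chords last 1.5 each, so 48 chords.
Total: 56 + 6 + 4 + 56 + 48 = 170.

170 chords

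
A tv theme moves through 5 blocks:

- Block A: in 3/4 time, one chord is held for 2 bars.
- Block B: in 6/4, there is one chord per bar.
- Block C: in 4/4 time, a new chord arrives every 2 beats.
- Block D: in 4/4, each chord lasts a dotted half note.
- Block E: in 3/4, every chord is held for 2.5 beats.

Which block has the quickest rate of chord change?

A: 3 beats/bar ÷ 6 beats/chord = 0.5 chords/bar.
B: 6 beats/bar ÷ 6 beats/chord = 1 chord/bar.
C: 4 beats/bar ÷ 2 beats/chord = 2 chords/bar.
D: 4 beats/bar ÷ 3 beats/chord = 4/3 chords/bar.
E: 3 beats/bar ÷ 2.5 beats/chord = 1.2 chords/bar.
Fastest is C at 2 chords/bar.

Block C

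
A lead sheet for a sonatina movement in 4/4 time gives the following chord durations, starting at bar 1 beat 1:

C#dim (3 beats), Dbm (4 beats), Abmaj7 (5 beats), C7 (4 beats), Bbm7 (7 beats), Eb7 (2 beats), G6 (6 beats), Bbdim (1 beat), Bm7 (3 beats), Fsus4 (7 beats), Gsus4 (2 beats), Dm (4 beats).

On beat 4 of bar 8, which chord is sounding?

Bbdim

Beat 4 of bar 8 is beat (8−1)×4 + 4 = 32 overall.
Running totals: C#dim ends at 3, Dbm ends at 7, Abmaj7 ends at 12, C7 ends at 16, Bbm7 ends at 23, Eb7 ends at 25, G6 ends at 31, Bbdim ends at 32.
Beat 32 falls within Bbdim.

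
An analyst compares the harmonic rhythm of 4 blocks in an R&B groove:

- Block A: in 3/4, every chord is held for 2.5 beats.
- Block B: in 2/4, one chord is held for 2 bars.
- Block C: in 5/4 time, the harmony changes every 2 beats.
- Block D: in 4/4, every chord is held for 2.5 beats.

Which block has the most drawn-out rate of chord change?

A: each chord is 2.5 beats in 3/4, so 1.2 per bar.
B: each chord is 4 beats in 2/4, so 0.5 per bar.
C: each chord is 2 beats in 5/4, so 2.5 per bar.
D: each chord is 2.5 beats in 4/4, so 1.6 per bar.
Slowest is B at 0.5 chords/bar.

Block B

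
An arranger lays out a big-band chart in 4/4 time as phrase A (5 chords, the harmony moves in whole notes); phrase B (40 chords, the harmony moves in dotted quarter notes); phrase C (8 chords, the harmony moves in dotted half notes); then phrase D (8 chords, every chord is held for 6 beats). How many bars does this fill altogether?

38 bars

A: 5 × 4 = 20 beats = 5 bars.
B: 40 × 1.5 = 60 beats = 15 bars.
C: 8 × 3 = 24 beats = 6 bars.
D: 8 × 6 = 48 beats = 12 bars.
Total: 5 + 15 + 6 + 12 = 38 bars.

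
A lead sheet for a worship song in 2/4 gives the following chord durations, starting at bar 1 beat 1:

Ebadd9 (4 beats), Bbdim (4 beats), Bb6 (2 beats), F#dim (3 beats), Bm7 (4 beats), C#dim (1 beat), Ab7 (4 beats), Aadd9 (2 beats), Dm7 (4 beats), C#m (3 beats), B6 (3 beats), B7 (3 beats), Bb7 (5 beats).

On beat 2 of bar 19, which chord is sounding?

Bb7

Beat 2 of bar 19 is beat (19−1)×2 + 2 = 38 overall.
Running totals: Ebadd9 ends at 4, Bbdim ends at 8, Bb6 ends at 10, F#dim ends at 13, Bm7 ends at 17, C#dim ends at 18, Ab7 ends at 22, Aadd9 ends at 24, Dm7 ends at 28, C#m ends at 31, B6 ends at 34, B7 ends at 37, Bb7 ends at 42.
Beat 38 falls within Bb7.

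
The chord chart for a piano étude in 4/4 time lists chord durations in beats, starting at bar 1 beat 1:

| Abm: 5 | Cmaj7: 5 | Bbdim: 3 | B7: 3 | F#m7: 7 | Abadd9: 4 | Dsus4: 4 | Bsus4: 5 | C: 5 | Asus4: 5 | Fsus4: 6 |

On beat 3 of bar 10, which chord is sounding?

C

Beat 3 of bar 10 is beat (10−1)×4 + 3 = 39 overall.
Running totals: Abm ends at 5, Cmaj7 ends at 10, Bbdim ends at 13, B7 ends at 16, F#m7 ends at 23, Abadd9 ends at 27, Dsus4 ends at 31, Bsus4 ends at 36, C ends at 41.
Beat 39 falls within C.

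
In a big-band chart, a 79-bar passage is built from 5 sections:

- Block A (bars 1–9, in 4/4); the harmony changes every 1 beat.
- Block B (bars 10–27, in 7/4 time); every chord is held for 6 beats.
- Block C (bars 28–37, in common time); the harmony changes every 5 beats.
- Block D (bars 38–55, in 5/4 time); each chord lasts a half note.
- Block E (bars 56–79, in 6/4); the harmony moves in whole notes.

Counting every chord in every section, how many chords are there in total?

146 chords

A: 9 bars × 4 beats = 36 beats; 1 beat/chord → 36 chords.
B: 18 bars × 7 beats = 126 beats; 6 beats/chord → 21 chords.
C: 10 bars × 4 beats = 40 beats; 5 beats/chord → 8 chords.
D: 18 bars × 5 beats = 90 beats; 2 beats/chord → 45 chords.
E: 24 bars × 6 beats = 144 beats; 4 beats/chord → 36 chords.
Total: 36 + 21 + 8 + 45 + 36 = 146.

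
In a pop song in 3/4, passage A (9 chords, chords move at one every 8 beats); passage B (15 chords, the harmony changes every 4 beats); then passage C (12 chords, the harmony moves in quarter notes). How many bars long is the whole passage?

A: 9 × 8 = 72 beats = 24 bars.
B: 15 × 4 = 60 beats = 20 bars.
C: 12 × 1 = 12 beats = 4 bars.
Total: 24 + 20 + 4 = 48 bars.

48 bars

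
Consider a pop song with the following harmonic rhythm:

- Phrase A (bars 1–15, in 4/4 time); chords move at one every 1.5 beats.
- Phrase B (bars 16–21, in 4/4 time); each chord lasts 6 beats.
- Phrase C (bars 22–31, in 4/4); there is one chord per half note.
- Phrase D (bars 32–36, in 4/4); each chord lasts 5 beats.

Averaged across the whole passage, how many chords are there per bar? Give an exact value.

17/9 chords per bar

A: 15 bars of 4 beats is 60 beats; at 1.5 beats each that's 40 chords.
B: 6 bars of 4 beats is 24 beats; at 6 beats each that's 4 chords.
C: 10 bars of 4 beats is 40 beats; at 2 beats each that's 20 chords.
D: 5 bars of 4 beats is 20 beats; at 5 beats each that's 4 chords.
Overall: 68 chords over 36 bars → 68/36 = 17/9 chords per bar.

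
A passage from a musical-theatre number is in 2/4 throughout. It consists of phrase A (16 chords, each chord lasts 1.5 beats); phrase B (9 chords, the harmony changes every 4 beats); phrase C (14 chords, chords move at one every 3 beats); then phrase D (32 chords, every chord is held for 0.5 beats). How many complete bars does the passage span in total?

A: 16 × 1.5 = 24 beats = 12 bars.
B: 9 × 4 = 36 beats = 18 bars.
C: 14 × 3 = 42 beats = 21 bars.
D: 32 × 0.5 = 16 beats = 8 bars.
Total: 12 + 18 + 21 + 8 = 59 bars.

59 bars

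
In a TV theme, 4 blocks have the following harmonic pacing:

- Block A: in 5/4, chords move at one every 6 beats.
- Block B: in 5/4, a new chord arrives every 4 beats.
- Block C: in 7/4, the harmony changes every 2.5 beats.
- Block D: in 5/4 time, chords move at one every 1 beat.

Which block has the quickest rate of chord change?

A: each chord is 6 beats in 5/4, so 5/6 per bar.
B: each chord is 4 beats in 5/4, so 1.25 per bar.
C: each chord is 2.5 beats in 7/4, so 2.8 per bar.
D: each chord is 1 beat in 5/4, so 5 per bar.
Fastest is D at 5 chords/bar.

Block D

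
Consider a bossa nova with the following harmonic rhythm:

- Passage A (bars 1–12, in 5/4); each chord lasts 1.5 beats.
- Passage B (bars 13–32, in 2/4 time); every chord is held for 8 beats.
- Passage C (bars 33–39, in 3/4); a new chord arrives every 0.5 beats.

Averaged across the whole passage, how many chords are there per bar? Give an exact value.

A: 12 × 5 = 60 beats ÷ 1.5 = 40 chords.
B: 20 × 2 = 40 beats ÷ 8 = 5 chords.
C: 7 × 3 = 21 beats ÷ 0.5 = 42 chords.
Overall: 87 chords over 39 bars → 87/39 = 29/13 chords per bar.

29/13 chords per bar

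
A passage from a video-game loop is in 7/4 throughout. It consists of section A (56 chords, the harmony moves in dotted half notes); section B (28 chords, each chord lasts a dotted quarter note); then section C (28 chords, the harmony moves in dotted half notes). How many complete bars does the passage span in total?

A: 56 × 3 = 168 beats = 24 bars.
B: 28 × 1.5 = 42 beats = 6 bars.
C: 28 × 3 = 84 beats = 12 bars.
Total: 24 + 6 + 12 = 42 bars.

42 bars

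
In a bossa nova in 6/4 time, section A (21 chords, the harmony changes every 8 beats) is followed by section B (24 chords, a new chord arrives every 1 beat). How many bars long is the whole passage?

A: 21 × 8 = 168 beats = 28 bars.
B: 24 × 1 = 24 beats = 4 bars.
Total: 28 + 4 = 32 bars.

32 bars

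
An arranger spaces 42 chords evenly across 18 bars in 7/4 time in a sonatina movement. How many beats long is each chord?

18 bars × 7 beats/bar = 126 beats total.
126 beats ÷ 42 chords = 3 beats per chord.
(That is a dotted half note.)

3 beats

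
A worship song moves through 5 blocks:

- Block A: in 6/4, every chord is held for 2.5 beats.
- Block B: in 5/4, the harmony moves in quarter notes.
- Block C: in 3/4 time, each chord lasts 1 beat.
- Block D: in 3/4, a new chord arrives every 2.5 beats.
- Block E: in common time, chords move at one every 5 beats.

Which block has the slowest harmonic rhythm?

A: 6/2.5 = 2.4 chords/bar.
B: 5/1 = 5 chords/bar.
C: 3/1 = 3 chords/bar.
D: 3/2.5 = 1.2 chords/bar.
E: 4/5 = 0.8 chords/bar.
Slowest is E at 0.8 chords/bar.

Block E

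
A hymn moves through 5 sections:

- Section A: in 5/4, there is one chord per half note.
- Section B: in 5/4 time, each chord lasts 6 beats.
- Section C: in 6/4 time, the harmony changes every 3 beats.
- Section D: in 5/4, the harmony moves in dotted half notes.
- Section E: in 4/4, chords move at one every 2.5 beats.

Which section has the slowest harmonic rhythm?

A: 5 beats/bar ÷ 2 beats/chord = 2.5 chords/bar.
B: 5 beats/bar ÷ 6 beats/chord = 5/6 chords/bar.
C: 6 beats/bar ÷ 3 beats/chord = 2 chords/bar.
D: 5 beats/bar ÷ 3 beats/chord = 5/3 chords/bar.
E: 4 beats/bar ÷ 2.5 beats/chord = 1.6 chords/bar.
Slowest is B at 5/6 chords/bar.

Section B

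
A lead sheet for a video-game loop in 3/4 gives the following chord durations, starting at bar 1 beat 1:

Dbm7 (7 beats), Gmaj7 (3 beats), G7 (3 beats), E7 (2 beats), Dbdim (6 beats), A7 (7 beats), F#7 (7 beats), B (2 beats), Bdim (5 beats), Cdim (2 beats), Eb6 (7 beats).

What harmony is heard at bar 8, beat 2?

A7

Beat 2 of bar 8 is beat (8−1)×3 + 2 = 23 overall.
Running totals: Dbm7 ends at 7, Gmaj7 ends at 10, G7 ends at 13, E7 ends at 15, Dbdim ends at 21, A7 ends at 28.
Beat 23 falls within A7.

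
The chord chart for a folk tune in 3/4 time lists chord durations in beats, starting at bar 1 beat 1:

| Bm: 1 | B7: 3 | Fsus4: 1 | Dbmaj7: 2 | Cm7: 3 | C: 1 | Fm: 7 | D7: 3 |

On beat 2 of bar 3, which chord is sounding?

Cm7

Beat 2 of bar 3 is beat (3−1)×3 + 2 = 8 overall.
Running totals: Bm ends at 1, B7 ends at 4, Fsus4 ends at 5, Dbmaj7 ends at 7, Cm7 ends at 10.
Beat 8 falls within Cm7.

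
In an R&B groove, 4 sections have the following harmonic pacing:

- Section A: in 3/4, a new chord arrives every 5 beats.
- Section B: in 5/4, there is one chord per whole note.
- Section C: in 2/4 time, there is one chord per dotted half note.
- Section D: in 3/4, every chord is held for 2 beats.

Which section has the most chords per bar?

A: 3 beats/bar ÷ 5 beats/chord = 0.6 chords/bar.
B: 5 beats/bar ÷ 4 beats/chord = 1.25 chords/bar.
C: 2 beats/bar ÷ 3 beats/chord = 2/3 chords/bar.
D: 3 beats/bar ÷ 2 beats/chord = 1.5 chords/bar.
Fastest is D at 1.5 chords/bar.

Section D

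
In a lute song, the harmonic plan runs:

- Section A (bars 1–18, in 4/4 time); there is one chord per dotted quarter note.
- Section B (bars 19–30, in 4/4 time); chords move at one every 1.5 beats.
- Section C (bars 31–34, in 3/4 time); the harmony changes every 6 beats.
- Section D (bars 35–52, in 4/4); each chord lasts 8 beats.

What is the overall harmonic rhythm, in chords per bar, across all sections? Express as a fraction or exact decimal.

1.75 chords per bar

A: 18 × 4 = 72 beats ÷ 1.5 = 48 chords.
B: 12 × 4 = 48 beats ÷ 1.5 = 32 chords.
C: 4 × 3 = 12 beats ÷ 6 = 2 chords.
D: 18 × 4 = 72 beats ÷ 8 = 9 chords.
Overall: 91 chords over 52 bars → 91/52 = 1.75 chords per bar.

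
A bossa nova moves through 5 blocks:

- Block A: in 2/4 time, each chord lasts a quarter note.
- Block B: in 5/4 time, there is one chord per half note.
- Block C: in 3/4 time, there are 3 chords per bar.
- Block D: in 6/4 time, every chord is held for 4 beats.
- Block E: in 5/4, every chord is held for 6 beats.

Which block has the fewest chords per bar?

Block E

A: 2/1 = 2 chords/bar.
B: 5/2 = 2.5 chords/bar.
C: 3/1 = 3 chords/bar.
D: 6/4 = 1.5 chords/bar.
E: 5/6 = 5/6 chords/bar.
Slowest is E at 5/6 chords/bar.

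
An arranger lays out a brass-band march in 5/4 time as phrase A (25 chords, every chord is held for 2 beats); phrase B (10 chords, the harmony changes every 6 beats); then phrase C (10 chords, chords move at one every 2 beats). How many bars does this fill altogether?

26 bars

A: 25 × 2 = 50 beats = 10 bars.
B: 10 × 6 = 60 beats = 12 bars.
C: 10 × 2 = 20 beats = 4 bars.
Total: 10 + 12 + 4 = 26 bars.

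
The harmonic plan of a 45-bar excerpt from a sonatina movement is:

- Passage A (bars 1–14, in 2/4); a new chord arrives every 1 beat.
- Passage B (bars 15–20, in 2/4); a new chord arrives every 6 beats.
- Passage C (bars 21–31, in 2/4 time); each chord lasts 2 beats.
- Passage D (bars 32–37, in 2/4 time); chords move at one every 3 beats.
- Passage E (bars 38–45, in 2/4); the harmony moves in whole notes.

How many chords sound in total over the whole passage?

A: 14·2 = 28 beats, 28/1 = 28 chords.
B: 6·2 = 12 beats, 12/6 = 2 chords.
C: 11·2 = 22 beats, 22/2 = 11 chords.
D: 6·2 = 12 beats, 12/3 = 4 chords.
E: 8·2 = 16 beats, 16/4 = 4 chords.
Total: 28 + 2 + 11 + 4 + 4 = 49.

49 chords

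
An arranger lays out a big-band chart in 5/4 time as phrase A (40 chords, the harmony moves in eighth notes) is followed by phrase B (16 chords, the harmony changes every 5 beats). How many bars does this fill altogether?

20 bars

A: 40 × 0.5 = 20 beats = 4 bars.
B: 16 × 5 = 80 beats = 16 bars.
Total: 4 + 16 = 20 bars.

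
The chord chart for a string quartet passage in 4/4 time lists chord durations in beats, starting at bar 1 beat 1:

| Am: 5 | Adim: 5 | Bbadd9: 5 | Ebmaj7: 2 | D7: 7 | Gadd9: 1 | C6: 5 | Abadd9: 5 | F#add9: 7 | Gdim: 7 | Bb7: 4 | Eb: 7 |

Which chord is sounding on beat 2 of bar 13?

Bb7

Beat 2 of bar 13 is beat (13−1)×4 + 2 = 50 overall.
Running totals: Am ends at 5, Adim ends at 10, Bbadd9 ends at 15, Ebmaj7 ends at 17, D7 ends at 24, Gadd9 ends at 25, C6 ends at 30, Abadd9 ends at 35, F#add9 ends at 42, Gdim ends at 49, Bb7 ends at 53.
Beat 50 falls within Bb7.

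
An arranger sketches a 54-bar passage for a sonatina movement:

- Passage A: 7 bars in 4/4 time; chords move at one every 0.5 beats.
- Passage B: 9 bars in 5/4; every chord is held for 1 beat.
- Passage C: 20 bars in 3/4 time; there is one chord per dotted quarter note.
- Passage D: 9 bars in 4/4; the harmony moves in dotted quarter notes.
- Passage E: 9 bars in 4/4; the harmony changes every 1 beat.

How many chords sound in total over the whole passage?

201 chords

A: 7 bars × 4 beats = 28 beats; 0.5 beats/chord → 56 chords.
B: 9 bars × 5 beats = 45 beats; 1 beat/chord → 45 chords.
C: 20 bars × 3 beats = 60 beats; 1.5 beats/chord → 40 chords.
D: 9 bars × 4 beats = 36 beats; 1.5 beats/chord → 24 chords.
E: 9 bars × 4 beats = 36 beats; 1 beat/chord → 36 chords.
Total: 56 + 45 + 40 + 24 + 36 = 201.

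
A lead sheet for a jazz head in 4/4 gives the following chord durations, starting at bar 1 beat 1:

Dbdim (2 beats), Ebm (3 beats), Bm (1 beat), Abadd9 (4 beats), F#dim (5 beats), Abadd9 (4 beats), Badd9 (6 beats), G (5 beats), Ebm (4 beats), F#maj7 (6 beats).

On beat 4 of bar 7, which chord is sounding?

G

Beat 4 of bar 7 is beat (7−1)×4 + 4 = 28 overall.
Running totals: Dbdim ends at 2, Ebm ends at 5, Bm ends at 6, Abadd9 ends at 10, F#dim ends at 15, Abadd9 ends at 19, Badd9 ends at 25, G ends at 30.
Beat 28 falls within G.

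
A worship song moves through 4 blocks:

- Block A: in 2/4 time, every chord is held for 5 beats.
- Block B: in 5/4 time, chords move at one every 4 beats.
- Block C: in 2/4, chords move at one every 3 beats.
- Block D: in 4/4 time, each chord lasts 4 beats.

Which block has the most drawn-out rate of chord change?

A: 2 beats/bar ÷ 5 beats/chord = 0.4 chords/bar.
B: 5 beats/bar ÷ 4 beats/chord = 1.25 chords/bar.
C: 2 beats/bar ÷ 3 beats/chord = 2/3 chords/bar.
D: 4 beats/bar ÷ 4 beats/chord = 1 chord/bar.
Slowest is A at 0.4 chords/bar.

Block A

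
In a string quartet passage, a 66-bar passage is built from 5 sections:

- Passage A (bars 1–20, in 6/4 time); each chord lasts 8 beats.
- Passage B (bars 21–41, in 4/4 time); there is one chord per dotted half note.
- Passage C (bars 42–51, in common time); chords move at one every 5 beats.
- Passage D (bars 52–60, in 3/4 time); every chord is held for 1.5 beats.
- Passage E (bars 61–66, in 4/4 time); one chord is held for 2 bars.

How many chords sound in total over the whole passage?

A has 120 beats and chords last 8 each, so 15 chords.
B has 84 beats and chords last 3 each, so 28 chords.
C has 40 beats and chords last 5 each, so 8 chords.
D has 27 beats and chords last 1.5 each, so 18 chords.
E has 24 beats and chords last 8 each, so 3 chords.
Total: 15 + 28 + 8 + 18 + 3 = 72.

72 chords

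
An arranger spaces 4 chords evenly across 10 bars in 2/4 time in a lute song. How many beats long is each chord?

10 bars × 2 beats/bar = 20 beats total.
20 beats ÷ 4 chords = 5 beats per chord.

5 beats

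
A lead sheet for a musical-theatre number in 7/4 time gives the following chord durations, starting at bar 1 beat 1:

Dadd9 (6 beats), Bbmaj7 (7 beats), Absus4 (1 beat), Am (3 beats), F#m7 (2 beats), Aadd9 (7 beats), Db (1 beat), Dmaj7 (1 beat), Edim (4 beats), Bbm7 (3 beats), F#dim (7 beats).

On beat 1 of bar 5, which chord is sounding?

Edim

Beat 1 of bar 5 is beat (5−1)×7 + 1 = 29 overall.
Running totals: Dadd9 ends at 6, Bbmaj7 ends at 13, Absus4 ends at 14, Am ends at 17, F#m7 ends at 19, Aadd9 ends at 26, Db ends at 27, Dmaj7 ends at 28, Edim ends at 32.
Beat 29 falls within Edim.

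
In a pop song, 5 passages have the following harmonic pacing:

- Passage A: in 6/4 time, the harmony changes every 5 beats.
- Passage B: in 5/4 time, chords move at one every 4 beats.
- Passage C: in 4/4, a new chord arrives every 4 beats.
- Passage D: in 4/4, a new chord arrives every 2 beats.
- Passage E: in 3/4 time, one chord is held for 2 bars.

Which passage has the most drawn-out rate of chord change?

Passage E

A: each chord is 5 beats in 6/4, so 1.2 per bar.
B: each chord is 4 beats in 5/4, so 1.25 per bar.
C: each chord is 4 beats in 4/4, so 1 per bar.
D: each chord is 2 beats in 4/4, so 2 per bar.
E: each chord is 6 beats in 3/4, so 0.5 per bar.
Slowest is E at 0.5 chords/bar.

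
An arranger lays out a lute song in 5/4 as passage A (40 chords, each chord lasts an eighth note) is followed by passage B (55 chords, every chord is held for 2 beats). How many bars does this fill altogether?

26 bars

A: 40 × 0.5 = 20 beats = 4 bars.
B: 55 × 2 = 110 beats = 22 bars.
Total: 4 + 22 = 26 bars.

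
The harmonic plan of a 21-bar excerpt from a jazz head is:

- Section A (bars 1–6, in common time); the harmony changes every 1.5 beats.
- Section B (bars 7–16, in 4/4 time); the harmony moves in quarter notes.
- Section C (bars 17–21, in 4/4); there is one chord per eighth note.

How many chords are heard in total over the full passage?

A: 6·4 = 24 beats, 24/1.5 = 16 chords.
B: 10·4 = 40 beats, 40/1 = 40 chords.
C: 5·4 = 20 beats, 20/0.5 = 40 chords.
Total: 16 + 40 + 40 = 96.

96 chords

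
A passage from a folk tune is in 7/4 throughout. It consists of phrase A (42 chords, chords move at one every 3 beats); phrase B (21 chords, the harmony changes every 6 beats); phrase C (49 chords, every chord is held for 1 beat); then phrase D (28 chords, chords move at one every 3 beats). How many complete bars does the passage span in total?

55 bars

A: 42 × 3 = 126 beats = 18 bars.
B: 21 × 6 = 126 beats = 18 bars.
C: 49 × 1 = 49 beats = 7 bars.
D: 28 × 3 = 84 beats = 12 bars.
Total: 18 + 18 + 7 + 12 = 55 bars.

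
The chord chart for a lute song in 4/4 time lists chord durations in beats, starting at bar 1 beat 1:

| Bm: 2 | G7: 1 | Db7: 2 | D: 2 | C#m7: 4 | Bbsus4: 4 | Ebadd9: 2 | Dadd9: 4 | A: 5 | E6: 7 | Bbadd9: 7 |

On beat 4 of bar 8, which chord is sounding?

Beat 4 of bar 8 is beat (8−1)×4 + 4 = 32 overall.
Running totals: Bm ends at 2, G7 ends at 3, Db7 ends at 5, D ends at 7, C#m7 ends at 11, Bbsus4 ends at 15, Ebadd9 ends at 17, Dadd9 ends at 21, A ends at 26, E6 ends at 33.
Beat 32 falls within E6.

E6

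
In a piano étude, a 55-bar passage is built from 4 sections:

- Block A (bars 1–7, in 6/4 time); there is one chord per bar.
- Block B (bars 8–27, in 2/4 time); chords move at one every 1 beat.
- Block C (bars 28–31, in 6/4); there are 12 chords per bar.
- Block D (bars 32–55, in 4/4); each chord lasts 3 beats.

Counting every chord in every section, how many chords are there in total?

127 chords

A: 7·6 = 42 beats, 42/6 = 7 chords.
B: 20·2 = 40 beats, 40/1 = 40 chords.
C: 4·6 = 24 beats, 24/0.5 = 48 chords.
D: 24·4 = 96 beats, 96/3 = 32 chords.
Total: 7 + 40 + 48 + 32 = 127.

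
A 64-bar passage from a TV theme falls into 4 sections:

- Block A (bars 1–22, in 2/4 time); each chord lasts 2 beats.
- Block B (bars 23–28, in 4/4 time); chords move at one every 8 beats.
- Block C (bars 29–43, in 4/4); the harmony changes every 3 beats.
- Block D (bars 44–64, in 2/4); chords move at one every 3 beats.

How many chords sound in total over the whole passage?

A: 22·2 = 44 beats, 44/2 = 22 chords.
B: 6·4 = 24 beats, 24/8 = 3 chords.
C: 15·4 = 60 beats, 60/3 = 20 chords.
D: 21·2 = 42 beats, 42/3 = 14 chords.
Total: 22 + 3 + 20 + 14 = 59.

59 chords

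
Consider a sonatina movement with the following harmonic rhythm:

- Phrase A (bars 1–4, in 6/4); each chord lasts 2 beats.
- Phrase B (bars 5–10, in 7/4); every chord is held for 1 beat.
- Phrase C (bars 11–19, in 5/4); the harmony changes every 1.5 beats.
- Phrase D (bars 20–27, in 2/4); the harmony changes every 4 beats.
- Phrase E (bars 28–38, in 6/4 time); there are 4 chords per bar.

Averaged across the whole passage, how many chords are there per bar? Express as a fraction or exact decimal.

A: 4 bars of 6 beats is 24 beats; at 2 beats each that's 12 chords.
B: 6 bars of 7 beats is 42 beats; at 1 beat each that's 42 chords.
C: 9 bars of 5 beats is 45 beats; at 1.5 beats each that's 30 chords.
D: 8 bars of 2 beats is 16 beats; at 4 beats each that's 4 chords.
E: 11 bars of 6 beats is 66 beats; at 1.5 beats each that's 44 chords.
Overall: 132 chords over 38 bars → 132/38 = 66/19 chords per bar.

66/19 chords per bar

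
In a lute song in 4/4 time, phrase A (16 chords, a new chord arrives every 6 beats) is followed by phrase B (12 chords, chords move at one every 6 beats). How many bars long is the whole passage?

42 bars

A: 16 × 6 = 96 beats = 24 bars.
B: 12 × 6 = 72 beats = 18 bars.
Total: 24 + 18 = 42 bars.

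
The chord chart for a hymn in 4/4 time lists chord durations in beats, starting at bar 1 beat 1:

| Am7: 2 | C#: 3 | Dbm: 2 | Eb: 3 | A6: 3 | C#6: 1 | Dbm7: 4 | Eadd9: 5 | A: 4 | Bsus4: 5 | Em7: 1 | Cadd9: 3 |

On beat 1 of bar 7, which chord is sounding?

Beat 1 of bar 7 is beat (7−1)×4 + 1 = 25 overall.
Running totals: Am7 ends at 2, C# ends at 5, Dbm ends at 7, Eb ends at 10, A6 ends at 13, C#6 ends at 14, Dbm7 ends at 18, Eadd9 ends at 23, A ends at 27.
Beat 25 falls within A.

A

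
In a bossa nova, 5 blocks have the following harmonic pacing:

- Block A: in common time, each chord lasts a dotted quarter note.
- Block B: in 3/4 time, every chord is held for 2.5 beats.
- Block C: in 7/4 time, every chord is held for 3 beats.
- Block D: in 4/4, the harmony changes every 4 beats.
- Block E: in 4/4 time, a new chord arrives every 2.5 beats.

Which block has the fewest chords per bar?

A: 4/1.5 = 8/3 chords/bar.
B: 3/2.5 = 1.2 chords/bar.
C: 7/3 = 7/3 chords/bar.
D: 4/4 = 1 chord/bar.
E: 4/2.5 = 1.6 chords/bar.
Slowest is D at 1 chords/bar.

Block D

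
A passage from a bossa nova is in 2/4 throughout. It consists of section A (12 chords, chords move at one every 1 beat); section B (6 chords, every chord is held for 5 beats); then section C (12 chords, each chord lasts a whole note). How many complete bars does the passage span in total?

45 bars

A: 12 × 1 = 12 beats = 6 bars.
B: 6 × 5 = 30 beats = 15 bars.
C: 12 × 4 = 48 beats = 24 bars.
Total: 6 + 15 + 24 = 45 bars.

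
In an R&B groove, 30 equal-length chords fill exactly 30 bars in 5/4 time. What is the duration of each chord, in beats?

30 bars × 5 beats/bar = 150 beats total.
150 beats ÷ 30 chords = 5 beats per chord.

5 beats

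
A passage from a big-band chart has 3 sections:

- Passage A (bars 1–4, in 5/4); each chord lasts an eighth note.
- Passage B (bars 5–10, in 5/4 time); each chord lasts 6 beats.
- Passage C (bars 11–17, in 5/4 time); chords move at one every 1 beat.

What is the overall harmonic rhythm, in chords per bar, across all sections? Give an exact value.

80/17 chords per bar

A: 4 × 5 = 20 beats ÷ 0.5 = 40 chords.
B: 6 × 5 = 30 beats ÷ 6 = 5 chords.
C: 7 × 5 = 35 beats ÷ 1 = 35 chords.
Overall: 80 chords over 17 bars → 80/17 = 80/17 chords per bar.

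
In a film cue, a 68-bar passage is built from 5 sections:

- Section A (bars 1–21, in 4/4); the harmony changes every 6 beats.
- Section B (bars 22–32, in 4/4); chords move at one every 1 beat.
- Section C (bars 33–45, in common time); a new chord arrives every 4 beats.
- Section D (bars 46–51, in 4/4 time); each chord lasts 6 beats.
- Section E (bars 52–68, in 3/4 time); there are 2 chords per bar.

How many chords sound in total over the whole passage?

109 chords

A: 21·4 = 84 beats, 84/6 = 14 chords.
B: 11·4 = 44 beats, 44/1 = 44 chords.
C: 13·4 = 52 beats, 52/4 = 13 chords.
D: 6·4 = 24 beats, 24/6 = 4 chords.
E: 17·3 = 51 beats, 51/1.5 = 34 chords.
Total: 14 + 44 + 13 + 4 + 34 = 109.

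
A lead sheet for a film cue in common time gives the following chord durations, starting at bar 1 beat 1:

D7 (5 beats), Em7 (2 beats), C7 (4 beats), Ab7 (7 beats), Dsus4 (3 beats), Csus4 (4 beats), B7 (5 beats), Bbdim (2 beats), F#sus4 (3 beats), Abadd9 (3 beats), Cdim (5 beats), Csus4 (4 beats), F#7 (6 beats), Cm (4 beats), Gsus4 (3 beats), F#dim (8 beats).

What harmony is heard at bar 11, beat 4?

Beat 4 of bar 11 is beat (11−1)×4 + 4 = 44 overall.
Running totals: D7 ends at 5, Em7 ends at 7, C7 ends at 11, Ab7 ends at 18, Dsus4 ends at 21, Csus4 ends at 25, B7 ends at 30, Bbdim ends at 32, F#sus4 ends at 35, Abadd9 ends at 38, Cdim ends at 43, Csus4 ends at 47.
Beat 44 falls within Csus4.

Csus4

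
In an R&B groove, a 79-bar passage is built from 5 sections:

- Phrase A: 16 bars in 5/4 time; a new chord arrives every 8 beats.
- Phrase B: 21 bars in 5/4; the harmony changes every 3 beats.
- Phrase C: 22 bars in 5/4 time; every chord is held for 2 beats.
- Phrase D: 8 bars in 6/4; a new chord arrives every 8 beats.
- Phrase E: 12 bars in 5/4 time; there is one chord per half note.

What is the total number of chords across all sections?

136 chords

A has 80 beats and chords last 8 each, so 10 chords.
B has 105 beats and chords last 3 each, so 35 chords.
C has 110 beats and chords last 2 each, so 55 chords.
D has 48 beats and chords last 8 each, so 6 chords.
E has 60 beats and chords last 2 each, so 30 chords.
Total: 10 + 35 + 55 + 6 + 30 = 136.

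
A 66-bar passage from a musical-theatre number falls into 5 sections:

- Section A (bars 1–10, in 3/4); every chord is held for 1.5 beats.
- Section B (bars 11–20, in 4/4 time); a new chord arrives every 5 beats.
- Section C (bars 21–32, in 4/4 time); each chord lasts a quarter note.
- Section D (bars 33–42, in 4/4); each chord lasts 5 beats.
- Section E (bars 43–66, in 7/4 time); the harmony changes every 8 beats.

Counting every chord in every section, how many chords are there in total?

A: 10 bars × 3 beats = 30 beats; 1.5 beats/chord → 20 chords.
B: 10 bars × 4 beats = 40 beats; 5 beats/chord → 8 chords.
C: 12 bars × 4 beats = 48 beats; 1 beat/chord → 48 chords.
D: 10 bars × 4 beats = 40 beats; 5 beats/chord → 8 chords.
E: 24 bars × 7 beats = 168 beats; 8 beats/chord → 21 chords.
Total: 20 + 8 + 48 + 8 + 21 = 105.

105 chords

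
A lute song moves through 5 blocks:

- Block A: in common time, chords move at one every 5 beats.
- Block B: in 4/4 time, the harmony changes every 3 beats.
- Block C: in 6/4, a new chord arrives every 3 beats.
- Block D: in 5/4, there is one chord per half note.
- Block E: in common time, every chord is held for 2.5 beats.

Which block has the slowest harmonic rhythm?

Block A

A: each chord is 5 beats in 4/4, so 0.8 per bar.
B: each chord is 3 beats in 4/4, so 4/3 per bar.
C: each chord is 3 beats in 6/4, so 2 per bar.
D: each chord is 2 beats in 5/4, so 2.5 per bar.
E: each chord is 2.5 beats in 4/4, so 1.6 per bar.
Slowest is A at 0.8 chords/bar.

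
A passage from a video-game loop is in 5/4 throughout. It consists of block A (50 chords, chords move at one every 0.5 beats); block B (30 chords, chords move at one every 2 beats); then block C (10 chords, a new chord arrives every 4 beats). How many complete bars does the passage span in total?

25 bars

A: 50 × 0.5 = 25 beats = 5 bars.
B: 30 × 2 = 60 beats = 12 bars.
C: 10 × 4 = 40 beats = 8 bars.
Total: 5 + 12 + 8 = 25 bars.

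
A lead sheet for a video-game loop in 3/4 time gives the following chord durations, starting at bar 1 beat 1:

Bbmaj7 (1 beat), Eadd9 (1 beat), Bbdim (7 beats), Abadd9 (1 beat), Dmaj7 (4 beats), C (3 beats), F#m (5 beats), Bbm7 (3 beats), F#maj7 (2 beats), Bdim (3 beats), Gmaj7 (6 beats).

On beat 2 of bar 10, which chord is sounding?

Beat 2 of bar 10 is beat (10−1)×3 + 2 = 29 overall.
Running totals: Bbmaj7 ends at 1, Eadd9 ends at 2, Bbdim ends at 9, Abadd9 ends at 10, Dmaj7 ends at 14, C ends at 17, F#m ends at 22, Bbm7 ends at 25, F#maj7 ends at 27, Bdim ends at 30.
Beat 29 falls within Bdim.

Bdim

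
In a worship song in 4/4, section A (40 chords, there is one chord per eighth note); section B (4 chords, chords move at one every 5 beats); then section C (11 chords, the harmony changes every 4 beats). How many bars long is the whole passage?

A: 40 × 0.5 = 20 beats = 5 bars.
B: 4 × 5 = 20 beats = 5 bars.
C: 11 × 4 = 44 beats = 11 bars.
Total: 5 + 5 + 11 = 21 bars.

21 bars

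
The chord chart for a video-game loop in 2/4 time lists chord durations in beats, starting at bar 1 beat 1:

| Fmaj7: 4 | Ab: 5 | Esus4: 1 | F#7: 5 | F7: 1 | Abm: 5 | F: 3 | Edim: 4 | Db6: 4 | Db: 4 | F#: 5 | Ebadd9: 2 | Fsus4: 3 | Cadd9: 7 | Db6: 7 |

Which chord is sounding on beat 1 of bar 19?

Beat 1 of bar 19 is beat (19−1)×2 + 1 = 37 overall.
Running totals: Fmaj7 ends at 4, Ab ends at 9, Esus4 ends at 10, F#7 ends at 15, F7 ends at 16, Abm ends at 21, F ends at 24, Edim ends at 28, Db6 ends at 32, Db ends at 36, F# ends at 41.
Beat 37 falls within F#.

F#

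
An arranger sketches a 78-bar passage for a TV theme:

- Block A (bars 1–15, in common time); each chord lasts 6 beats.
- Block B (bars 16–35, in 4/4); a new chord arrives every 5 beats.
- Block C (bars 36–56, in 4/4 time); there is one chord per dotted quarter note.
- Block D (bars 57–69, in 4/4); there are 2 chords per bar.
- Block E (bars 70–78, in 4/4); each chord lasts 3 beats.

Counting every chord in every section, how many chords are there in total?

A: 15 bars × 4 beats = 60 beats; 6 beats/chord → 10 chords.
B: 20 bars × 4 beats = 80 beats; 5 beats/chord → 16 chords.
C: 21 bars × 4 beats = 84 beats; 1.5 beats/chord → 56 chords.
D: 13 bars × 4 beats = 52 beats; 2 beats/chord → 26 chords.
E: 9 bars × 4 beats = 36 beats; 3 beats/chord → 12 chords.
Total: 10 + 16 + 56 + 26 + 12 = 120.

120 chords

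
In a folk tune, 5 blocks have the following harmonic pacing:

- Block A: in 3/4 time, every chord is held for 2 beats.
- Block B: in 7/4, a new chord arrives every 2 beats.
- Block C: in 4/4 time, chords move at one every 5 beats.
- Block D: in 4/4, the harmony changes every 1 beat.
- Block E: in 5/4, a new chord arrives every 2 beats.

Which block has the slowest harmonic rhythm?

A: 3 beats/bar ÷ 2 beats/chord = 1.5 chords/bar.
B: 7 beats/bar ÷ 2 beats/chord = 3.5 chords/bar.
C: 4 beats/bar ÷ 5 beats/chord = 0.8 chords/bar.
D: 4 beats/bar ÷ 1 beat/chord = 4 chords/bar.
E: 5 beats/bar ÷ 2 beats/chord = 2.5 chords/bar.
Slowest is C at 0.8 chords/bar.

Block C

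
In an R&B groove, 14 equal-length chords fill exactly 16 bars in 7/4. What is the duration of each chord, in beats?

8 beats

16 bars × 7 beats/bar = 112 beats total.
112 beats ÷ 14 chords = 8 beats per chord.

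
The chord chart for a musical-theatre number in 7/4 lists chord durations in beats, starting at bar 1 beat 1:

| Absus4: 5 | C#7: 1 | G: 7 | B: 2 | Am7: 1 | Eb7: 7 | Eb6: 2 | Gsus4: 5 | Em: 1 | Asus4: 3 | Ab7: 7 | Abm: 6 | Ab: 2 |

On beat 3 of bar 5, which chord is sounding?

Em

Beat 3 of bar 5 is beat (5−1)×7 + 3 = 31 overall.
Running totals: Absus4 ends at 5, C#7 ends at 6, G ends at 13, B ends at 15, Am7 ends at 16, Eb7 ends at 23, Eb6 ends at 25, Gsus4 ends at 30, Em ends at 31.
Beat 31 falls within Em.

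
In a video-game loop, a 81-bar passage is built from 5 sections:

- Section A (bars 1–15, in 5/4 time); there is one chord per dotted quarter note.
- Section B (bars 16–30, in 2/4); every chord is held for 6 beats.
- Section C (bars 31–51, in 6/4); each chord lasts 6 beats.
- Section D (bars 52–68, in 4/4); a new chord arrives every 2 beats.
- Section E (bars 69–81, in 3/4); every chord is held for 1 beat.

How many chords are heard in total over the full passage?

149 chords

A: 15 bars × 5 beats = 75 beats; 1.5 beats/chord → 50 chords.
B: 15 bars × 2 beats = 30 beats; 6 beats/chord → 5 chords.
C: 21 bars × 6 beats = 126 beats; 6 beats/chord → 21 chords.
D: 17 bars × 4 beats = 68 beats; 2 beats/chord → 34 chords.
E: 13 bars × 3 beats = 39 beats; 1 beat/chord → 39 chords.
Total: 50 + 5 + 21 + 34 + 39 = 149.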